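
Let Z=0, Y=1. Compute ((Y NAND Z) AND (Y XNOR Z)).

Substituting: ((1 NAND 0) AND (1 XNOR 0))
= 0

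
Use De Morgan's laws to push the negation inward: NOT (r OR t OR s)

NOT r AND NOT t AND NOT s
De Morgan's: NOT(OR of terms) = AND of negations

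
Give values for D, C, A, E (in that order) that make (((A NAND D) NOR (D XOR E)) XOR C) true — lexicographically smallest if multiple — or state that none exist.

D=0, C=1, A=0, E=0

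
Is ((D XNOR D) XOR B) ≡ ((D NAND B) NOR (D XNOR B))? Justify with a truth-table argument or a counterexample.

No. Counterexample: with B=0, D=0, Expression 1 = 1 but Expression 2 = 0.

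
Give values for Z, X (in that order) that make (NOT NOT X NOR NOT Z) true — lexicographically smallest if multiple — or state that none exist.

Z=1, X=0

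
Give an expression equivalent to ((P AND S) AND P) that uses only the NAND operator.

((((P NAND S) NAND (P NAND S)) NAND P) NAND (((P NAND S) NAND (P NAND S)) NAND P))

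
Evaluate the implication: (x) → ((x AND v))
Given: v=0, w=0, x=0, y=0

Antecedent (x) = 0; consequent ((x AND v)) = 0.
0 → 0 = 1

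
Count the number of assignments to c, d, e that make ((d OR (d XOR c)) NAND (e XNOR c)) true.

Satisfying assignments: (0,0,0), (0,0,1), (0,1,1), (1,0,0), (1,1,0)
Count: 5 out of 8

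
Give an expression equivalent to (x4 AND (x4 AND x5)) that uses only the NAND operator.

((x4 NAND ((x4 NAND x5) NAND (x4 NAND x5))) NAND (x4 NAND ((x4 NAND x5) NAND (x4 NAND x5))))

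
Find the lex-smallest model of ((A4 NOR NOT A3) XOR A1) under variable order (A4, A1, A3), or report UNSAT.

A4=0, A1=0, A3=1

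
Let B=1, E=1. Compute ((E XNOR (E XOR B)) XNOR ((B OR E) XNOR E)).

Substituting: ((1 XNOR (1 XOR 1)) XNOR ((1 OR 1) XNOR 1))
= 0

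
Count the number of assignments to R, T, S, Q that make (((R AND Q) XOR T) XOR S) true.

Satisfying assignments: (0,0,1,0), (0,0,1,1), (0,1,0,0), (0,1,0,1), (1,0,0,1), (1,0,1,0), (1,1,0,0), (1,1,1,1)
Count: 8 out of 16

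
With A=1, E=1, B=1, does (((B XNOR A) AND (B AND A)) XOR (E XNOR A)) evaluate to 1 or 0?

Substituting: (((1 XNOR 1) AND (1 AND 1)) XOR (1 XNOR 1))
= 0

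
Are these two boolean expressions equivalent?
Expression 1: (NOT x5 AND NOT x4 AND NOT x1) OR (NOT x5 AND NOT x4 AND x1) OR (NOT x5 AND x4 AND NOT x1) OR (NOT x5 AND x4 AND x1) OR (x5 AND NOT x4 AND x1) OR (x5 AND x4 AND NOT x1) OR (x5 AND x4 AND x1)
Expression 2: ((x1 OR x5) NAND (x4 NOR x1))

Yes, they are equivalent — the two output columns agree on all 8 assignments:
x5 | x4 | x1 | Expression 1 | Expression 2
------------------------------------------
0 | 0 | 0 | 1 | 1
0 | 0 | 1 | 1 | 1
0 | 1 | 0 | 1 | 1
0 | 1 | 1 | 1 | 1
1 | 0 | 0 | 0 | 0
1 | 0 | 1 | 1 | 1
1 | 1 | 0 | 1 | 1
1 | 1 | 1 | 1 | 1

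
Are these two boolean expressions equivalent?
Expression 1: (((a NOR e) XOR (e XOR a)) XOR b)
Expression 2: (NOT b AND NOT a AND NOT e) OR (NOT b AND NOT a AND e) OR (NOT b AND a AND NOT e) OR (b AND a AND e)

Yes, they are equivalent — the two output columns agree on all 8 assignments:
b | a | e | Expression 1 | Expression 2
---------------------------------------
0 | 0 | 0 | 1 | 1
0 | 0 | 1 | 1 | 1
0 | 1 | 0 | 1 | 1
0 | 1 | 1 | 0 | 0
1 | 0 | 0 | 0 | 0
1 | 0 | 1 | 0 | 0
1 | 1 | 0 | 0 | 0
1 | 1 | 1 | 1 | 1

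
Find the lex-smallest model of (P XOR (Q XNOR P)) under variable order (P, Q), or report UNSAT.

P=0, Q=0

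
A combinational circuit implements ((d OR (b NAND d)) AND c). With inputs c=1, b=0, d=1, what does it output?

Substituting: ((1 OR (0 NAND 1)) AND 1)
= 1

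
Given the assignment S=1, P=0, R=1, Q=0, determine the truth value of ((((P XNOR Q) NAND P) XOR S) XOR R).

Substituting: ((((0 XNOR 0) NAND 0) XOR 1) XOR 1)
= 1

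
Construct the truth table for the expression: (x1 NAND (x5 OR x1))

x1 | x5 | Output
----------------
0 | 0 | 1
0 | 1 | 1
1 | 0 | 0
1 | 1 | 0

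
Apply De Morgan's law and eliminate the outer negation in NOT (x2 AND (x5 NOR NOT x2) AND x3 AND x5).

NOT x2 OR NOT (x5 NOR NOT x2) OR NOT x3 OR NOT x5
De Morgan's: NOT(AND of terms) = OR of negations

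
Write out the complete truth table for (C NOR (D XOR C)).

D | C | Output
--------------
0 | 0 | 1
0 | 1 | 0
1 | 0 | 0
1 | 1 | 0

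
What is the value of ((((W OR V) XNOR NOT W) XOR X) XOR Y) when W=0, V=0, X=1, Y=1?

Substituting: ((((0 OR 0) XNOR NOT 0) XOR 1) XOR 1)
= 0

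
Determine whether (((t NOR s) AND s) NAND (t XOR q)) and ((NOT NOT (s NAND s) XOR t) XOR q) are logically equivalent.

No. Counterexample: with t=0, q=0, s=1, Expression 1 = 1 but Expression 2 = 0.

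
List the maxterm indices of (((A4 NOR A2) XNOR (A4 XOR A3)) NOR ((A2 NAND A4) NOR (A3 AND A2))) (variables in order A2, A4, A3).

ΠM(1, 3, 4, 6, 7) = (A2 OR A4 OR NOT A3) AND (A2 OR NOT A4 OR NOT A3) AND (NOT A2 OR A4 OR A3) AND (NOT A2 OR NOT A4 OR A3) AND (NOT A2 OR NOT A4 OR NOT A3)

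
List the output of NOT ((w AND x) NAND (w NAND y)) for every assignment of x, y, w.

x | y | w | Output
------------------
0 | 0 | 0 | 0
0 | 0 | 1 | 0
0 | 1 | 0 | 0
0 | 1 | 1 | 0
1 | 0 | 0 | 0
1 | 0 | 1 | 1
1 | 1 | 0 | 0
1 | 1 | 1 | 0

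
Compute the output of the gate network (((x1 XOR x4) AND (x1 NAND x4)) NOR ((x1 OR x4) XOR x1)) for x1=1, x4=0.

Substituting: (((1 XOR 0) AND (1 NAND 0)) NOR ((1 OR 0) XOR 1))
= 0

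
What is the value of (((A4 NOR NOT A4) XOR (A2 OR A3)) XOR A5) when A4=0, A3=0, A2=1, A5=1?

Substituting: (((0 NOR NOT 0) XOR (1 OR 0)) XOR 1)
= 0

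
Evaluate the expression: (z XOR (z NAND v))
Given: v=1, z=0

Substituting: (0 XOR (0 NAND 1))
= 1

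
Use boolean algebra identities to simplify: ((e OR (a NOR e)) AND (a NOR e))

By absorption (E AND (E OR v) = E):
= (a NOR e)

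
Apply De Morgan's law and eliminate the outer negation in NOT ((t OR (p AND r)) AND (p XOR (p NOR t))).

NOT (t OR (p AND r)) OR NOT (p XOR (p NOR t))
De Morgan's: NOT(AND of terms) = OR of negations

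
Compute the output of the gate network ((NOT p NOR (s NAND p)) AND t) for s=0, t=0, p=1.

Substituting: ((NOT 1 NOR (0 NAND 1)) AND 0)
= 0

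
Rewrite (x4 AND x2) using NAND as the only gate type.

((x4 NAND x2) NAND (x4 NAND x2))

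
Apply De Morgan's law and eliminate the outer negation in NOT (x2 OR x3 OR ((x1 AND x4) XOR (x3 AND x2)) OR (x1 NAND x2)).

NOT x2 AND NOT x3 AND NOT ((x1 AND x4) XOR (x3 AND x2)) AND NOT (x1 NAND x2)
De Morgan's: NOT(OR of terms) = AND of negations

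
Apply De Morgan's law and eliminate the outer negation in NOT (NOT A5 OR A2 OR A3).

A5 AND NOT A2 AND NOT A3
De Morgan's: NOT(OR of terms) = AND of negations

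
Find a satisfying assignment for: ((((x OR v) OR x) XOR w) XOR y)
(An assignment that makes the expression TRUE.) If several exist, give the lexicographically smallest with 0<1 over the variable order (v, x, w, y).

v=0, x=0, w=0, y=1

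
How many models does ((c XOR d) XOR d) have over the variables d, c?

Satisfying assignments: (0,1), (1,1)
Count: 2 out of 4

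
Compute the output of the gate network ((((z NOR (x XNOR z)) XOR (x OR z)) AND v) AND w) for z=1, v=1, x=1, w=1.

Substituting: ((((1 NOR (1 XNOR 1)) XOR (1 OR 1)) AND 1) AND 1)
= 1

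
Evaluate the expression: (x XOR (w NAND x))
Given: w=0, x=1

Substituting: (1 XOR (0 NAND 1))
= 0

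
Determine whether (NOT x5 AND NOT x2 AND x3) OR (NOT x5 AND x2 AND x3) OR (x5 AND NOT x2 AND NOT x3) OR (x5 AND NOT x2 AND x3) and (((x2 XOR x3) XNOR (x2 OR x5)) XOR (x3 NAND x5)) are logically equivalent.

Yes, they are equivalent — the two output columns agree on all 8 assignments:
x5 | x2 | x3 | Expression 1 | Expression 2
------------------------------------------
0 | 0 | 0 | 0 | 0
0 | 0 | 1 | 1 | 1
0 | 1 | 0 | 0 | 0
0 | 1 | 1 | 1 | 1
1 | 0 | 0 | 1 | 1
1 | 0 | 1 | 1 | 1
1 | 1 | 0 | 0 | 0
1 | 1 | 1 | 0 | 0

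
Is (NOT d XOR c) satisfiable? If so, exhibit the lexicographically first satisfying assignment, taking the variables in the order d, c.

d=0, c=0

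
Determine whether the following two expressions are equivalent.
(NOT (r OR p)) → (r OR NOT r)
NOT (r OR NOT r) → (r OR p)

Yes, Contrapositive is always equivalent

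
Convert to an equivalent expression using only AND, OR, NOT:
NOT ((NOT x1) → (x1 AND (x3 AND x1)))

(NOT x1) AND NOT (x1 AND (x3 AND x1))
(Negated implication: NOT(A → B) = A AND NOT B)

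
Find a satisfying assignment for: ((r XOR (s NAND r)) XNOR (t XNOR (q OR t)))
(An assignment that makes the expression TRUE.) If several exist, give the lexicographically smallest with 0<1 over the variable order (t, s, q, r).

t=0, s=0, q=0, r=0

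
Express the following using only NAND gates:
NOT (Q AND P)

(((Q NAND P) NAND (Q NAND P)) NAND ((Q NAND P) NAND (Q NAND P)))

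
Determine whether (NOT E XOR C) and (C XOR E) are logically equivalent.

No. Counterexample: with E=0, C=0, Expression 1 = 1 but Expression 2 = 0.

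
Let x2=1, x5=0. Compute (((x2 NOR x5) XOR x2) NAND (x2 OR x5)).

Substituting: (((1 NOR 0) XOR 1) NAND (1 OR 0))
= 0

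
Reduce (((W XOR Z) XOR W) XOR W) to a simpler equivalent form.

By XOR self-cancellation ((E XOR v) XOR v = E):
= (W XOR Z)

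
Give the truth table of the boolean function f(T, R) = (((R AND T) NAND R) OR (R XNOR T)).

T | R | Output
--------------
0 | 0 | 1
0 | 1 | 1
1 | 0 | 1
1 | 1 | 1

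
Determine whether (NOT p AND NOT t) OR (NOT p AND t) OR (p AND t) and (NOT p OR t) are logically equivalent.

Yes, they are equivalent — the two output columns agree on all 4 assignments:
p | t | Expression 1 | Expression 2
-----------------------------------
0 | 0 | 1 | 1
0 | 1 | 1 | 1
1 | 0 | 0 | 0
1 | 1 | 1 | 1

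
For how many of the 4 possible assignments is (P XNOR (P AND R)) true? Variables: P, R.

Satisfying assignments: (0,0), (0,1), (1,1)
Count: 3 out of 4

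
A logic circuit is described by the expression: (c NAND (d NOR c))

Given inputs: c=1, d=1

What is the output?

Substituting: (1 NAND (1 NOR 1))
= 1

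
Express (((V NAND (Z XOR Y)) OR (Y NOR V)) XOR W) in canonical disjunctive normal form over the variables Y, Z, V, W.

(NOT Y AND NOT Z AND NOT V AND NOT W) OR (NOT Y AND NOT Z AND V AND NOT W) OR (NOT Y AND Z AND NOT V AND NOT W) OR (NOT Y AND Z AND V AND W) OR (Y AND NOT Z AND NOT V AND NOT W) OR (Y AND NOT Z AND V AND W) OR (Y AND Z AND NOT V AND NOT W) OR (Y AND Z AND V AND NOT W)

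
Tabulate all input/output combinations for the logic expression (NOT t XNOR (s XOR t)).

t | s | Output
--------------
0 | 0 | 0
0 | 1 | 1
1 | 0 | 0
1 | 1 | 1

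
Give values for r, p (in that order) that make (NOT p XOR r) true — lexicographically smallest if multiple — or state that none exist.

r=0, p=0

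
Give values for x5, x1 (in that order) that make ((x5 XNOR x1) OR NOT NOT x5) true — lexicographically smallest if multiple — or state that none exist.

x5=0, x1=0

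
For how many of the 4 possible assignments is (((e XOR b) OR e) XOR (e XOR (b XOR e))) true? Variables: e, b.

Satisfying assignments: (1,0)
Count: 1 out of 4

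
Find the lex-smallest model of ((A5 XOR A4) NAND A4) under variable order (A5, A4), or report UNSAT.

A5=0, A4=0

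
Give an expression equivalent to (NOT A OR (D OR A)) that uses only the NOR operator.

(((A NOR A) NOR ((D NOR A) NOR (D NOR A))) NOR ((A NOR A) NOR ((D NOR A) NOR (D NOR A))))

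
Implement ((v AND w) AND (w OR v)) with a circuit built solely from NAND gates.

((((v NAND w) NAND (v NAND w)) NAND ((w NAND w) NAND (v NAND v))) NAND (((v NAND w) NAND (v NAND w)) NAND ((w NAND w) NAND (v NAND v))))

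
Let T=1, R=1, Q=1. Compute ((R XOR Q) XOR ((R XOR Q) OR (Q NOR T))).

Substituting: ((1 XOR 1) XOR ((1 XOR 1) OR (1 NOR 1)))
= 0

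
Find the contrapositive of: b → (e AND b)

Contrapositive: NOT (e AND b) → NOT b
Note: A statement and its contrapositive are logically equivalent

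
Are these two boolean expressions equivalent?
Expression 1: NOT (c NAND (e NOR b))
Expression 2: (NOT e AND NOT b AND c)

Yes, they are equivalent — the two output columns agree on all 8 assignments:
e | b | c | Expression 1 | Expression 2
---------------------------------------
0 | 0 | 0 | 0 | 0
0 | 0 | 1 | 1 | 1
0 | 1 | 0 | 0 | 0
0 | 1 | 1 | 0 | 0
1 | 0 | 0 | 0 | 0
1 | 0 | 1 | 0 | 0
1 | 1 | 0 | 0 | 0
1 | 1 | 1 | 0 | 0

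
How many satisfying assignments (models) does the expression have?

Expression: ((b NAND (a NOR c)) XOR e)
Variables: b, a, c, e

Satisfying assignments: (0,0,0,0), (0,0,1,0), (0,1,0,0), (0,1,1,0), (1,0,0,1), (1,0,1,0), (1,1,0,0), (1,1,1,0)
Count: 8 out of 16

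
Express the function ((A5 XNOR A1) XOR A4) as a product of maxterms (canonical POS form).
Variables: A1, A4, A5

ΠM(1, 2, 4, 7) = (A1 OR A4 OR NOT A5) AND (A1 OR NOT A4 OR A5) AND (NOT A1 OR A4 OR A5) AND (NOT A1 OR NOT A4 OR NOT A5)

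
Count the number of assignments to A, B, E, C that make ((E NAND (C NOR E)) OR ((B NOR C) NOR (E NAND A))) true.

Satisfying assignments: (0,0,0,0), (0,0,0,1), (0,0,1,0), (0,0,1,1), (0,1,0,0), (0,1,0,1), (0,1,1,0), (0,1,1,1), (1,0,0,0), (1,0,0,1), (1,0,1,0), (1,0,1,1), (1,1,0,0), (1,1,0,1), (1,1,1,0), (1,1,1,1)
Count: 16 out of 16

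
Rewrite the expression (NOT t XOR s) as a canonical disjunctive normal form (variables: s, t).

(NOT s AND NOT t) OR (s AND t)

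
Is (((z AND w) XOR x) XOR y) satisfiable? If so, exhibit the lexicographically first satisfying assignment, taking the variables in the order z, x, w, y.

z=0, x=0, w=0, y=1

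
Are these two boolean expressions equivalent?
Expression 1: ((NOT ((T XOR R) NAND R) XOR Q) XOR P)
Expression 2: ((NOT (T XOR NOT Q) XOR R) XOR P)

No. Counterexample: with T=1, Q=0, R=0, P=0, Expression 1 = 0 but Expression 2 = 1.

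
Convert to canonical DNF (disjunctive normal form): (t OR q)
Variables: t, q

(NOT t AND q) OR (t AND NOT q) OR (t AND q)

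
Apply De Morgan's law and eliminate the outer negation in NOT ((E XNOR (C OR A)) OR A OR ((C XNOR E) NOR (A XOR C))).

NOT (E XNOR (C OR A)) AND NOT A AND NOT ((C XNOR E) NOR (A XOR C))
De Morgan's: NOT(OR of terms) = AND of negations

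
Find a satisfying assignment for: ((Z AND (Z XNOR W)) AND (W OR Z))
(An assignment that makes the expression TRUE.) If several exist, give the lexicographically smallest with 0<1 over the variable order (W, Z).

W=1, Z=1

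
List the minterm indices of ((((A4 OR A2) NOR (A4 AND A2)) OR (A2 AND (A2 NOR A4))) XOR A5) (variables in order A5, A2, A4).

Σm(0, 5, 6, 7) = (NOT A5 AND NOT A2 AND NOT A4) OR (A5 AND NOT A2 AND A4) OR (A5 AND A2 AND NOT A4) OR (A5 AND A2 AND A4)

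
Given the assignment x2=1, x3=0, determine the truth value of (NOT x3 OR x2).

Substituting: (NOT 0 OR 1)
= 1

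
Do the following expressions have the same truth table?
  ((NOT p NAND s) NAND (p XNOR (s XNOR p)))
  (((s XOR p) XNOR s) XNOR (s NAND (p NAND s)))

No. Counterexample: with s=0, p=1, Expression 1 = 1 but Expression 2 = 0.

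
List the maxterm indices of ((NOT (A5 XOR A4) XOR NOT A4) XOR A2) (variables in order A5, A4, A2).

ΠM(0, 2, 5, 7) = (A5 OR A4 OR A2) AND (A5 OR NOT A4 OR A2) AND (NOT A5 OR A4 OR NOT A2) AND (NOT A5 OR NOT A4 OR NOT A2)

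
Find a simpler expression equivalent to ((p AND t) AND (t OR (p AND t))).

By absorption (E AND (E OR v) = E):
= (p AND t)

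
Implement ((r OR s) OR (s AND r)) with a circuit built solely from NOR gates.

((((r NOR s) NOR (r NOR s)) NOR ((s NOR s) NOR (r NOR r))) NOR (((r NOR s) NOR (r NOR s)) NOR ((s NOR s) NOR (r NOR r))))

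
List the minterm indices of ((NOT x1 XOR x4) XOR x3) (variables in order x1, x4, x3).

Σm(0, 3, 5, 6) = (NOT x1 AND NOT x4 AND NOT x3) OR (NOT x1 AND x4 AND x3) OR (x1 AND NOT x4 AND x3) OR (x1 AND x4 AND NOT x3)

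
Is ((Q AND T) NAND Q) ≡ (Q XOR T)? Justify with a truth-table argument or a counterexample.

No. Counterexample: with Q=0, T=0, Expression 1 = 1 but Expression 2 = 0.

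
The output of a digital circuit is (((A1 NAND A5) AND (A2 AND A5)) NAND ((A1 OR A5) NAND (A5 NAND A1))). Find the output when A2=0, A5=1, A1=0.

Substituting: (((0 NAND 1) AND (0 AND 1)) NAND ((0 OR 1) NAND (1 NAND 0)))
= 1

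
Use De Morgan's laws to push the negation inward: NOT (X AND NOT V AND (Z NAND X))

NOT X OR V OR NOT (Z NAND X)
De Morgan's: NOT(AND of terms) = OR of negations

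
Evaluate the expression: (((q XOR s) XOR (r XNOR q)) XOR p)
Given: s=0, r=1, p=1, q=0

Substituting: (((0 XOR 0) XOR (1 XNOR 0)) XOR 1)
= 1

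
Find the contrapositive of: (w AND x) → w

Contrapositive: NOT w → NOT (w AND x)
Note: A statement and its contrapositive are logically equivalent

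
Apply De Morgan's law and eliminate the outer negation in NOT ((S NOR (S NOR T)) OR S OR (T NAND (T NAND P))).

NOT (S NOR (S NOR T)) AND NOT S AND NOT (T NAND (T NAND P))
De Morgan's: NOT(OR of terms) = AND of negations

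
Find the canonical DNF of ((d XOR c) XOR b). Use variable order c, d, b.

(NOT c AND NOT d AND b) OR (NOT c AND d AND NOT b) OR (c AND NOT d AND NOT b) OR (c AND d AND b)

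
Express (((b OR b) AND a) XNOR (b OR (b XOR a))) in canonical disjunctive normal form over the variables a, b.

(NOT a AND NOT b) OR (a AND b)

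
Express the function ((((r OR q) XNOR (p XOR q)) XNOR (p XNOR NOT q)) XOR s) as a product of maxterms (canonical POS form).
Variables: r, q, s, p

ΠM(0, 1, 6, 7, 10, 11, 14, 15) = (r OR q OR s OR p) AND (r OR q OR s OR NOT p) AND (r OR NOT q OR NOT s OR p) AND (r OR NOT q OR NOT s OR NOT p) AND (NOT r OR q OR NOT s OR p) AND (NOT r OR q OR NOT s OR NOT p) AND (NOT r OR NOT q OR NOT s OR p) AND (NOT r OR NOT q OR NOT s OR NOT p)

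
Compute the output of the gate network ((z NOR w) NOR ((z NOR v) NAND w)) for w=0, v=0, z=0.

Substituting: ((0 NOR 0) NOR ((0 NOR 0) NAND 0))
= 0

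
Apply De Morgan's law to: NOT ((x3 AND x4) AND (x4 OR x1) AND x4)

NOT (x3 AND x4) OR NOT (x4 OR x1) OR NOT x4
De Morgan's: NOT(AND of terms) = OR of negations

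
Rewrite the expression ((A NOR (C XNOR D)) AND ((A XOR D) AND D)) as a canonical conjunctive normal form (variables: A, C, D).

(A OR C OR D) AND (A OR NOT C OR D) AND (A OR NOT C OR NOT D) AND (NOT A OR C OR D) AND (NOT A OR C OR NOT D) AND (NOT A OR NOT C OR D) AND (NOT A OR NOT C OR NOT D)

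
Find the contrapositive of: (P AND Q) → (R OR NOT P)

Contrapositive: NOT (R OR NOT P) → NOT (P AND Q)
Note: A statement and its contrapositive are logically equivalent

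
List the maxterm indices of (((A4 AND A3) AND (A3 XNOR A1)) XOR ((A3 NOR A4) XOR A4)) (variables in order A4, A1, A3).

ΠM(1, 3, 7) = (A4 OR A1 OR NOT A3) AND (A4 OR NOT A1 OR NOT A3) AND (NOT A4 OR NOT A1 OR NOT A3)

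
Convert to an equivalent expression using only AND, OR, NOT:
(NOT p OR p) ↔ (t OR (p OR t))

((NOT p OR p) AND (t OR (p OR t))) OR (NOT (NOT p OR p) AND NOT (t OR (p OR t)))
(Biconditional = both true or both false)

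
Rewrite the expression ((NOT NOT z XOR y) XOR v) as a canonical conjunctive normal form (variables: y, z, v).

(y OR z OR v) AND (y OR NOT z OR NOT v) AND (NOT y OR z OR NOT v) AND (NOT y OR NOT z OR v)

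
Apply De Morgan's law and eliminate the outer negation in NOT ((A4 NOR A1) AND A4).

NOT (A4 NOR A1) OR NOT A4
De Morgan's: NOT(AND of terms) = OR of negations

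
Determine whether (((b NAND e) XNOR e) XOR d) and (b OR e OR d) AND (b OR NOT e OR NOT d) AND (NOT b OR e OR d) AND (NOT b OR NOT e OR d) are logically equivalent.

Yes, they are equivalent — the two output columns agree on all 8 assignments:
b | e | d | Expression 1 | Expression 2
---------------------------------------
0 | 0 | 0 | 0 | 0
0 | 0 | 1 | 1 | 1
0 | 1 | 0 | 1 | 1
0 | 1 | 1 | 0 | 0
1 | 0 | 0 | 0 | 0
1 | 0 | 1 | 1 | 1
1 | 1 | 0 | 0 | 0
1 | 1 | 1 | 1 | 1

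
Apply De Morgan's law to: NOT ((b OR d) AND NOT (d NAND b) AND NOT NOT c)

NOT (b OR d) OR (d NAND b) OR NOT c
De Morgan's: NOT(AND of terms) = OR of negations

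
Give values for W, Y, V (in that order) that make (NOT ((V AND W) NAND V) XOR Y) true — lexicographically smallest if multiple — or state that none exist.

W=0, Y=1, V=0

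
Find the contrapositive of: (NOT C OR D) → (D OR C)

Contrapositive: NOT (D OR C) → NOT (NOT C OR D)
Note: A statement and its contrapositive are logically equivalent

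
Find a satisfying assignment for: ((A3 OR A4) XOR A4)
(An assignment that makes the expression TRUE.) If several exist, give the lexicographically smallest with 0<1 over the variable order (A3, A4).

A3=1, A4=0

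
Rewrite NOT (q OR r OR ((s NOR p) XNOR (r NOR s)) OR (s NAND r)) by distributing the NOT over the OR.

NOT q AND NOT r AND NOT ((s NOR p) XNOR (r NOR s)) AND NOT (s NAND r)
De Morgan's: NOT(OR of terms) = AND of negations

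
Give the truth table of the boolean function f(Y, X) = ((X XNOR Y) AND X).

Y | X | Output
--------------
0 | 0 | 0
0 | 1 | 0
1 | 0 | 0
1 | 1 | 1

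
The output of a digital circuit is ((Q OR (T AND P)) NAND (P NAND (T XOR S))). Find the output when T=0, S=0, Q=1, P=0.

Substituting: ((1 OR (0 AND 0)) NAND (0 NAND (0 XOR 0)))
= 0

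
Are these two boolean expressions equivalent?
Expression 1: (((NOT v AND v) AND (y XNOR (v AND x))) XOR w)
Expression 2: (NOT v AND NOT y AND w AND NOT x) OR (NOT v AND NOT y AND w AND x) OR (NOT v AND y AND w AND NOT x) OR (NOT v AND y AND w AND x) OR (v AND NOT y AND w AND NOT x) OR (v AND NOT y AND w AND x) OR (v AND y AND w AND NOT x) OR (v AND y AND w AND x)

Yes, they are equivalent — the two output columns agree on all 16 assignments:
v | y | w | x | Expression 1 | Expression 2
-------------------------------------------
0 | 0 | 0 | 0 | 0 | 0
0 | 0 | 0 | 1 | 0 | 0
0 | 0 | 1 | 0 | 1 | 1
0 | 0 | 1 | 1 | 1 | 1
0 | 1 | 0 | 0 | 0 | 0
0 | 1 | 0 | 1 | 0 | 0
0 | 1 | 1 | 0 | 1 | 1
0 | 1 | 1 | 1 | 1 | 1
1 | 0 | 0 | 0 | 0 | 0
1 | 0 | 0 | 1 | 0 | 0
1 | 0 | 1 | 0 | 1 | 1
1 | 0 | 1 | 1 | 1 | 1
1 | 1 | 0 | 0 | 0 | 0
1 | 1 | 0 | 1 | 0 | 0
1 | 1 | 1 | 0 | 1 | 1
1 | 1 | 1 | 1 | 1 | 1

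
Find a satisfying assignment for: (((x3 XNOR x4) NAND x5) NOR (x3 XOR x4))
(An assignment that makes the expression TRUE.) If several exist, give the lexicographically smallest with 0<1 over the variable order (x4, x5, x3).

x4=0, x5=1, x3=0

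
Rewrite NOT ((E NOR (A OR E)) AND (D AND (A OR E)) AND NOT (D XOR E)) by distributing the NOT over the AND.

NOT (E NOR (A OR E)) OR NOT (D AND (A OR E)) OR (D XOR E)
De Morgan's: NOT(AND of terms) = OR of negations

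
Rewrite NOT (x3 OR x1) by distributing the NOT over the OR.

NOT x3 AND NOT x1
De Morgan's: NOT(OR of terms) = AND of negations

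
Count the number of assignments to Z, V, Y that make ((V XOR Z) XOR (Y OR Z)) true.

Satisfying assignments: (0,0,1), (0,1,0), (1,1,0), (1,1,1)
Count: 4 out of 8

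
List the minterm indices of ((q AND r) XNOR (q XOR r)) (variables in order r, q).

Σm(0) = (NOT r AND NOT q)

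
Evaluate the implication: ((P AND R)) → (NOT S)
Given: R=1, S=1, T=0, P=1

Antecedent ((P AND R)) = 1; consequent (NOT S) = 0.
1 → 0 = 0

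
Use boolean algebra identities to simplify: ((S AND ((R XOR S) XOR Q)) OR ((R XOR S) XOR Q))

By absorption (E OR (E AND v) = E):
= ((R XOR S) XOR Q)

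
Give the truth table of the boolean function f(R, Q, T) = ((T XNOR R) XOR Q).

R | Q | T | Output
------------------
0 | 0 | 0 | 1
0 | 0 | 1 | 0
0 | 1 | 0 | 0
0 | 1 | 1 | 1
1 | 0 | 0 | 0
1 | 0 | 1 | 1
1 | 1 | 0 | 1
1 | 1 | 1 | 0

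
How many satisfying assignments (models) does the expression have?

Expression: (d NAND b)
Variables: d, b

Satisfying assignments: (0,0), (0,1), (1,0)
Count: 3 out of 4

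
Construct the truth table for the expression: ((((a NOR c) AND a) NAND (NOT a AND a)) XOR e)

a | c | e | Output
------------------
0 | 0 | 0 | 1
0 | 0 | 1 | 0
0 | 1 | 0 | 1
0 | 1 | 1 | 0
1 | 0 | 0 | 1
1 | 0 | 1 | 0
1 | 1 | 0 | 1
1 | 1 | 1 | 0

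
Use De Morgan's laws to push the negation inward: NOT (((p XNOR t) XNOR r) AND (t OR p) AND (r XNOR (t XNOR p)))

NOT ((p XNOR t) XNOR r) OR NOT (t OR p) OR NOT (r XNOR (t XNOR p))
De Morgan's: NOT(AND of terms) = OR of negations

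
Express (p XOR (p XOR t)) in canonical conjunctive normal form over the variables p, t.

(p OR t) AND (NOT p OR t)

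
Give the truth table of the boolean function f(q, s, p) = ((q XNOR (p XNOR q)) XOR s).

q | s | p | Output
------------------
0 | 0 | 0 | 0
0 | 0 | 1 | 1
0 | 1 | 0 | 1
0 | 1 | 1 | 0
1 | 0 | 0 | 0
1 | 0 | 1 | 1
1 | 1 | 0 | 1
1 | 1 | 1 | 0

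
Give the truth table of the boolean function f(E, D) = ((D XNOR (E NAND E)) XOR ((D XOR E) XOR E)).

E | D | Output
--------------
0 | 0 | 0
0 | 1 | 0
1 | 0 | 1
1 | 1 | 1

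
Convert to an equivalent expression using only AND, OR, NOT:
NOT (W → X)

W AND NOT X
(Negated implication: NOT(A → B) = A AND NOT B)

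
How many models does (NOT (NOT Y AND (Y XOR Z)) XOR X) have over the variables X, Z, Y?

Satisfying assignments: (0,0,0), (0,0,1), (0,1,1), (1,1,0)
Count: 4 out of 8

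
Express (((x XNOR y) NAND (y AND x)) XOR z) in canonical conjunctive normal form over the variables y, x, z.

(y OR x OR NOT z) AND (y OR NOT x OR NOT z) AND (NOT y OR x OR NOT z) AND (NOT y OR NOT x OR z)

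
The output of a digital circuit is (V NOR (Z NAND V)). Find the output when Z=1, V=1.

Substituting: (1 NOR (1 NAND 1))
= 0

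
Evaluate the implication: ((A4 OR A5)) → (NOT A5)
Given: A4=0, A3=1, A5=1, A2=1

Antecedent ((A4 OR A5)) = 1; consequent (NOT A5) = 0.
1 → 0 = 0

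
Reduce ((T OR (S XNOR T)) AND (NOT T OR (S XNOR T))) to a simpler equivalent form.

By distribution ((E OR v) AND (E OR NOT v) = E):
= (S XNOR T)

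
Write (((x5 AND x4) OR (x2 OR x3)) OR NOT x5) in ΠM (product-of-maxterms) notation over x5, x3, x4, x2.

ΠM(8) = (NOT x5 OR x3 OR x4 OR x2)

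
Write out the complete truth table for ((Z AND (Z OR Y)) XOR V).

Z | V | Y | Output
------------------
0 | 0 | 0 | 0
0 | 0 | 1 | 0
0 | 1 | 0 | 1
0 | 1 | 1 | 1
1 | 0 | 0 | 1
1 | 0 | 1 | 1
1 | 1 | 0 | 0
1 | 1 | 1 | 0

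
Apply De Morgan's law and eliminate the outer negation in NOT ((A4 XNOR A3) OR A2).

NOT (A4 XNOR A3) AND NOT A2
De Morgan's: NOT(OR of terms) = AND of negations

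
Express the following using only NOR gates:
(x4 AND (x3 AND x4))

((x4 NOR x4) NOR (((x3 NOR x3) NOR (x4 NOR x4)) NOR ((x3 NOR x3) NOR (x4 NOR x4))))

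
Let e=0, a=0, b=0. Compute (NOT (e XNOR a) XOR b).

Substituting: (NOT (0 XNOR 0) XOR 0)
= 0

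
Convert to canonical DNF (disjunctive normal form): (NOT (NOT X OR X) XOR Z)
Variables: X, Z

(NOT X AND Z) OR (X AND Z)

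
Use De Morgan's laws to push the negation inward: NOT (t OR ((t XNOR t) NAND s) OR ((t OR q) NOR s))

NOT t AND NOT ((t XNOR t) NAND s) AND NOT ((t OR q) NOR s)
De Morgan's: NOT(OR of terms) = AND of negations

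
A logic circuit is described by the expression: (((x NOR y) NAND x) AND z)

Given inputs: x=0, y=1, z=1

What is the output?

Substituting: (((0 NOR 1) NAND 0) AND 1)
= 1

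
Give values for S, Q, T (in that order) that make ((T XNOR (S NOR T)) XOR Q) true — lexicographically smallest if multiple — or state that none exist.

S=0, Q=1, T=0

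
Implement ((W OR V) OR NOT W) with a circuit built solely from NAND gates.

((((W NAND W) NAND (V NAND V)) NAND ((W NAND W) NAND (V NAND V))) NAND ((W NAND W) NAND (W NAND W)))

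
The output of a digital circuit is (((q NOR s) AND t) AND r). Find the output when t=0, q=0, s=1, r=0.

Substituting: (((0 NOR 1) AND 0) AND 0)
= 0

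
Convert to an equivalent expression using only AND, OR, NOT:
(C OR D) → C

NOT (C OR D) OR C
(Implication elimination: A → B = NOT A OR B)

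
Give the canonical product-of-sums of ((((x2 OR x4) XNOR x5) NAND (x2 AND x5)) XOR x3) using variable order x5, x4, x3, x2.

ΠM(2, 3, 6, 7, 9, 10, 13, 14) = (x5 OR x4 OR NOT x3 OR x2) AND (x5 OR x4 OR NOT x3 OR NOT x2) AND (x5 OR NOT x4 OR NOT x3 OR x2) AND (x5 OR NOT x4 OR NOT x3 OR NOT x2) AND (NOT x5 OR x4 OR x3 OR NOT x2) AND (NOT x5 OR x4 OR NOT x3 OR x2) AND (NOT x5 OR NOT x4 OR x3 OR NOT x2) AND (NOT x5 OR NOT x4 OR NOT x3 OR x2)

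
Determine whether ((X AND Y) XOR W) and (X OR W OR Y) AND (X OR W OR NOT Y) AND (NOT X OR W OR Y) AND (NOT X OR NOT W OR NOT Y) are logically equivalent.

Yes, they are equivalent — the two output columns agree on all 8 assignments:
X | W | Y | Expression 1 | Expression 2
---------------------------------------
0 | 0 | 0 | 0 | 0
0 | 0 | 1 | 0 | 0
0 | 1 | 0 | 1 | 1
0 | 1 | 1 | 1 | 1
1 | 0 | 0 | 0 | 0
1 | 0 | 1 | 1 | 1
1 | 1 | 0 | 1 | 1
1 | 1 | 1 | 0 | 0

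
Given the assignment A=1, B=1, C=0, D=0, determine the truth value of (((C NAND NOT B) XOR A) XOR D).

Substituting: (((0 NAND NOT 1) XOR 1) XOR 0)
= 0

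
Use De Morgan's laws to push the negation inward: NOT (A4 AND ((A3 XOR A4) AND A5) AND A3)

NOT A4 OR NOT ((A3 XOR A4) AND A5) OR NOT A3
De Morgan's: NOT(AND of terms) = OR of negations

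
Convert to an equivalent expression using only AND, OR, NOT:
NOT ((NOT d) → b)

(NOT d) AND NOT b
(Negated implication: NOT(A → B) = A AND NOT B)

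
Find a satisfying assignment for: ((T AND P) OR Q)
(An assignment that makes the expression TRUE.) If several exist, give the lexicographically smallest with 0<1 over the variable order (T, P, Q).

T=0, P=0, Q=1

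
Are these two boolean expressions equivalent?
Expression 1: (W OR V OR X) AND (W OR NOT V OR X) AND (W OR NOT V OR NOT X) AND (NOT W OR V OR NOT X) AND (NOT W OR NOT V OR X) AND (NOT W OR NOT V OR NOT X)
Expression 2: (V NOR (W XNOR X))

Yes, they are equivalent — the two output columns agree on all 8 assignments:
W | V | X | Expression 1 | Expression 2
---------------------------------------
0 | 0 | 0 | 0 | 0
0 | 0 | 1 | 1 | 1
0 | 1 | 0 | 0 | 0
0 | 1 | 1 | 0 | 0
1 | 0 | 0 | 1 | 1
1 | 0 | 1 | 0 | 0
1 | 1 | 0 | 0 | 0
1 | 1 | 1 | 0 | 0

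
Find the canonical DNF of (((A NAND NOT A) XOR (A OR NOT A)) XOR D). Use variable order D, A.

(D AND NOT A) OR (D AND A)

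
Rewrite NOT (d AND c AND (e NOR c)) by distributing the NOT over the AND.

NOT d OR NOT c OR NOT (e NOR c)
De Morgan's: NOT(AND of terms) = OR of negations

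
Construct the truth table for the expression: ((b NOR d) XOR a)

a | d | b | Output
------------------
0 | 0 | 0 | 1
0 | 0 | 1 | 0
0 | 1 | 0 | 0
0 | 1 | 1 | 0
1 | 0 | 0 | 0
1 | 0 | 1 | 1
1 | 1 | 0 | 1
1 | 1 | 1 | 1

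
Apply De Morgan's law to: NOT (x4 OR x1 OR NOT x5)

NOT x4 AND NOT x1 AND x5
De Morgan's: NOT(OR of terms) = AND of negations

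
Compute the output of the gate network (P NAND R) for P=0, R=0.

Substituting: (0 NAND 0)
= 1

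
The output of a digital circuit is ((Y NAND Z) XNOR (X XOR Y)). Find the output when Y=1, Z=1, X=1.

Substituting: ((1 NAND 1) XNOR (1 XOR 1))
= 1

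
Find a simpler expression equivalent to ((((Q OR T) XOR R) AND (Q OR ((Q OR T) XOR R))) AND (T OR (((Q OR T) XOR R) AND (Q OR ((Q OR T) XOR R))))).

By absorption (E AND (E OR v) = E) then absorption (E AND (E OR v) = E):
= ((Q OR T) XOR R)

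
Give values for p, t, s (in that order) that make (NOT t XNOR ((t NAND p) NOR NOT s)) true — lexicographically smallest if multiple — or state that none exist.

p=0, t=1, s=0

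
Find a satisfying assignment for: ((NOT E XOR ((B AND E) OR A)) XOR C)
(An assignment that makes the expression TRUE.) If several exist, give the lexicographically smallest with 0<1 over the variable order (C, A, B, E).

C=0, A=0, B=0, E=0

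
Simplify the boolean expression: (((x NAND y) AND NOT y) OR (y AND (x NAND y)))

By distribution ((E AND v) OR (E AND NOT v) = E):
= (x NAND y)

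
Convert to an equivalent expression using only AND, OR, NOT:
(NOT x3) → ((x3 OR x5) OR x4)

x3 OR ((x3 OR x5) OR x4)
(Implication elimination: A → B = NOT A OR B)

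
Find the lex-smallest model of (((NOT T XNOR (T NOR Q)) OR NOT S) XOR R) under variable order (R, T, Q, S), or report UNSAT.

R=0, T=0, Q=0, S=0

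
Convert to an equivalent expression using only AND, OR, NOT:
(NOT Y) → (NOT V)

Y OR (NOT V)
(Implication elimination: A → B = NOT A OR B)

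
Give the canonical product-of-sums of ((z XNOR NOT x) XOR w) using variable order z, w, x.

ΠM(0, 3, 5, 6) = (z OR w OR x) AND (z OR NOT w OR NOT x) AND (NOT z OR w OR NOT x) AND (NOT z OR NOT w OR x)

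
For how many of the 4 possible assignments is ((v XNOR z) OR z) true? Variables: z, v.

Satisfying assignments: (0,0), (1,0), (1,1)
Count: 3 out of 4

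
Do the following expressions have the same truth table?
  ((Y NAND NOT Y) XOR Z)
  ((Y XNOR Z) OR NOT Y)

No. Counterexample: with Y=0, Z=1, Expression 1 = 0 but Expression 2 = 1.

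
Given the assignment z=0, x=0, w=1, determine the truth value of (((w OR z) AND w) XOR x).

Substituting: (((1 OR 0) AND 1) XOR 0)
= 1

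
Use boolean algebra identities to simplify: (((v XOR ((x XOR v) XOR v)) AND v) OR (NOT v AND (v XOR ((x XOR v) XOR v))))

By distribution ((E AND v) OR (E AND NOT v) = E) then XOR self-cancellation ((E XOR v) XOR v = E):
= (x XOR v)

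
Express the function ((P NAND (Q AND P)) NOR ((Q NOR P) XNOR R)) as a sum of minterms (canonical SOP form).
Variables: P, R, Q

Σm(7) = (P AND R AND Q)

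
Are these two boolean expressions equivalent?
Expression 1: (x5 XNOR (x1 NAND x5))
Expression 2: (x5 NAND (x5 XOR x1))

No. Counterexample: with x1=0, x5=0, Expression 1 = 0 but Expression 2 = 1.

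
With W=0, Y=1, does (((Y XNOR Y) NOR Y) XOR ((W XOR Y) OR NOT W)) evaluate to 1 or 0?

Substituting: (((1 XNOR 1) NOR 1) XOR ((0 XOR 1) OR NOT 0))
= 1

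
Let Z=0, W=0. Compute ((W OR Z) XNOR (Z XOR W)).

Substituting: ((0 OR 0) XNOR (0 XOR 0))
= 1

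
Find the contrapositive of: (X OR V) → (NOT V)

Contrapositive: V → NOT (X OR V)
Note: A statement and its contrapositive are logically equivalent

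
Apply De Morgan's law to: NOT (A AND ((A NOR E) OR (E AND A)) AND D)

NOT A OR NOT ((A NOR E) OR (E AND A)) OR NOT D
De Morgan's: NOT(AND of terms) = OR of negations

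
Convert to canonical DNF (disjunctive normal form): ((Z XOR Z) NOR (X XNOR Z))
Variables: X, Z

(NOT X AND Z) OR (X AND NOT Z)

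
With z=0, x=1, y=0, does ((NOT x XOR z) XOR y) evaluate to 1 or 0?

Substituting: ((NOT 1 XOR 0) XOR 0)
= 0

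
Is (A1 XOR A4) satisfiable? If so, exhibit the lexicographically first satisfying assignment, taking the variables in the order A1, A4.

A1=0, A4=1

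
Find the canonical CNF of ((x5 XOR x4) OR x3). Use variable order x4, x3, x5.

(x4 OR x3 OR x5) AND (NOT x4 OR x3 OR NOT x5)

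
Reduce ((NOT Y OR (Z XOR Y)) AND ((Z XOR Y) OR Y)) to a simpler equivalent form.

By distribution ((E OR v) AND (E OR NOT v) = E):
= (Z XOR Y)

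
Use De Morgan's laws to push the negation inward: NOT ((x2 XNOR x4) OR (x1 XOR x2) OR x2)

NOT (x2 XNOR x4) AND NOT (x1 XOR x2) AND NOT x2
De Morgan's: NOT(OR of terms) = AND of negations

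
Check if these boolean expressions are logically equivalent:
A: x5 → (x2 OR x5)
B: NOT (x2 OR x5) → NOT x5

Yes, Contrapositive is always equivalent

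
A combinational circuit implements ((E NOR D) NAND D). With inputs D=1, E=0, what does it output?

Substituting: ((0 NOR 1) NAND 1)
= 1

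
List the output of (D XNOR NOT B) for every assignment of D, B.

D | B | Output
--------------
0 | 0 | 0
0 | 1 | 1
1 | 0 | 1
1 | 1 | 0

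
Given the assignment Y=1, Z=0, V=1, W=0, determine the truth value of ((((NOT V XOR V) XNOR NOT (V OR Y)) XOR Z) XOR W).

Substituting: ((((NOT 1 XOR 1) XNOR NOT (1 OR 1)) XOR 0) XOR 0)
= 0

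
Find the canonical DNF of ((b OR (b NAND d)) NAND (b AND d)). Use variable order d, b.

(NOT d AND NOT b) OR (NOT d AND b) OR (d AND NOT b)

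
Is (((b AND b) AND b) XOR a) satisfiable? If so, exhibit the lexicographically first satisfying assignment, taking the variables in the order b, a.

b=0, a=1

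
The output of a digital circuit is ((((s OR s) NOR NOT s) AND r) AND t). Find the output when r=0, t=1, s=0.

Substituting: ((((0 OR 0) NOR NOT 0) AND 0) AND 1)
= 0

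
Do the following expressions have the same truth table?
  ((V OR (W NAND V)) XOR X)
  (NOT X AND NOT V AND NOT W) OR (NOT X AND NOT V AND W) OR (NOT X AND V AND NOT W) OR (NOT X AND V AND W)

Yes, they are equivalent — the two output columns agree on all 8 assignments:
X | V | W | Expression 1 | Expression 2
---------------------------------------
0 | 0 | 0 | 1 | 1
0 | 0 | 1 | 1 | 1
0 | 1 | 0 | 1 | 1
0 | 1 | 1 | 1 | 1
1 | 0 | 0 | 0 | 0
1 | 0 | 1 | 0 | 0
1 | 1 | 0 | 0 | 0
1 | 1 | 1 | 0 | 0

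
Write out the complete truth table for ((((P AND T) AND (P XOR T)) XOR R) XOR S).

P | R | T | S | Output
----------------------
0 | 0 | 0 | 0 | 0
0 | 0 | 0 | 1 | 1
0 | 0 | 1 | 0 | 0
0 | 0 | 1 | 1 | 1
0 | 1 | 0 | 0 | 1
0 | 1 | 0 | 1 | 0
0 | 1 | 1 | 0 | 1
0 | 1 | 1 | 1 | 0
1 | 0 | 0 | 0 | 0
1 | 0 | 0 | 1 | 1
1 | 0 | 1 | 0 | 0
1 | 0 | 1 | 1 | 1
1 | 1 | 0 | 0 | 1
1 | 1 | 0 | 1 | 0
1 | 1 | 1 | 0 | 1
1 | 1 | 1 | 1 | 0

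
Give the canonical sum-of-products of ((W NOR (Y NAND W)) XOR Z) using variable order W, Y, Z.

Σm(1, 3, 5, 7) = (NOT W AND NOT Y AND Z) OR (NOT W AND Y AND Z) OR (W AND NOT Y AND Z) OR (W AND Y AND Z)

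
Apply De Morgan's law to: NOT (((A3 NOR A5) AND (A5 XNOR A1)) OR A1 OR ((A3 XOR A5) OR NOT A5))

NOT ((A3 NOR A5) AND (A5 XNOR A1)) AND NOT A1 AND NOT ((A3 XOR A5) OR NOT A5)
De Morgan's: NOT(OR of terms) = AND of negations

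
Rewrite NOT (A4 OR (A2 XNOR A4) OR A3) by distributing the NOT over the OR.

NOT A4 AND NOT (A2 XNOR A4) AND NOT A3
De Morgan's: NOT(OR of terms) = AND of negations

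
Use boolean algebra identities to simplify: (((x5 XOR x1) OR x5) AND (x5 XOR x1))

By absorption (E AND (E OR v) = E):
= (x5 XOR x1)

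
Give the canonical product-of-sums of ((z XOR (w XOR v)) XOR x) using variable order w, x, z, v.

ΠM(0, 3, 5, 6, 9, 10, 12, 15) = (w OR x OR z OR v) AND (w OR x OR NOT z OR NOT v) AND (w OR NOT x OR z OR NOT v) AND (w OR NOT x OR NOT z OR v) AND (NOT w OR x OR z OR NOT v) AND (NOT w OR x OR NOT z OR v) AND (NOT w OR NOT x OR z OR v) AND (NOT w OR NOT x OR NOT z OR NOT v)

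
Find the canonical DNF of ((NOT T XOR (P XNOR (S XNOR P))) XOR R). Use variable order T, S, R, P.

(NOT T AND NOT S AND NOT R AND NOT P) OR (NOT T AND NOT S AND NOT R AND P) OR (NOT T AND S AND R AND NOT P) OR (NOT T AND S AND R AND P) OR (T AND NOT S AND R AND NOT P) OR (T AND NOT S AND R AND P) OR (T AND S AND NOT R AND NOT P) OR (T AND S AND NOT R AND P)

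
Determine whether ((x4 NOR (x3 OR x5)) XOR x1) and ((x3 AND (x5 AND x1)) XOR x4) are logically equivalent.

No. Counterexample: with x3=0, x1=0, x5=0, x4=0, Expression 1 = 1 but Expression 2 = 0.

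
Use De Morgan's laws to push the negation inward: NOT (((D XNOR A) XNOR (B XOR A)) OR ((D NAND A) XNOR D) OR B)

NOT ((D XNOR A) XNOR (B XOR A)) AND NOT ((D NAND A) XNOR D) AND NOT B
De Morgan's: NOT(OR of terms) = AND of negations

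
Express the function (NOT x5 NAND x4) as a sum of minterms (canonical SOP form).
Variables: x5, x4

Σm(0, 2, 3) = (NOT x5 AND NOT x4) OR (x5 AND NOT x4) OR (x5 AND x4)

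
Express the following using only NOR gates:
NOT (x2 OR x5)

(((x2 NOR x5) NOR (x2 NOR x5)) NOR ((x2 NOR x5) NOR (x2 NOR x5)))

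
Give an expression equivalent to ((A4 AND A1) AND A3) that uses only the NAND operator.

((((A4 NAND A1) NAND (A4 NAND A1)) NAND A3) NAND (((A4 NAND A1) NAND (A4 NAND A1)) NAND A3))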